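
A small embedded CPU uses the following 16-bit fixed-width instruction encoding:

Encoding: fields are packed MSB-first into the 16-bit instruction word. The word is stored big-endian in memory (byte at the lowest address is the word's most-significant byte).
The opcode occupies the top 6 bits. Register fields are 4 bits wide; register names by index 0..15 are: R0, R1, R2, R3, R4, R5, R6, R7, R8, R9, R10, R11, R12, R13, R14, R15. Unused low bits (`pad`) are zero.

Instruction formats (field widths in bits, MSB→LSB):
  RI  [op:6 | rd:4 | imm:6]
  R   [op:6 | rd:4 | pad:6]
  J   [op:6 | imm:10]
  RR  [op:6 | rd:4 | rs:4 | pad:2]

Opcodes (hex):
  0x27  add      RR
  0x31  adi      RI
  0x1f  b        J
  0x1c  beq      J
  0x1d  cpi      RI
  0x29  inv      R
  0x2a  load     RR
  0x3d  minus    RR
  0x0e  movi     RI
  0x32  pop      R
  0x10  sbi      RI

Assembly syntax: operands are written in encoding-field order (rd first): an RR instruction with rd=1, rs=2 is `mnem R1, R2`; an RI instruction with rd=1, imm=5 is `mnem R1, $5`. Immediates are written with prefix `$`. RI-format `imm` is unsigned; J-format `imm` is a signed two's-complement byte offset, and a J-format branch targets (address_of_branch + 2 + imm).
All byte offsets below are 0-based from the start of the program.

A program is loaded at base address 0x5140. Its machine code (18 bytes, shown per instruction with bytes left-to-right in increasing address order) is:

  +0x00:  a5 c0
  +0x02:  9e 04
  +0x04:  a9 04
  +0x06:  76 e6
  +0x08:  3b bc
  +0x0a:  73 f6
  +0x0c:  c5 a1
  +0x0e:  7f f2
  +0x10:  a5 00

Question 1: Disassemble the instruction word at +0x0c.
adi R6, $33

+0x0c: c5 a1 ⇒ word 0xc5a1 (big)
  opcode bits[15:10]=0x31: adi/RI
  [9:6] rd=6 = R6
  [5:0] imm=33 = $33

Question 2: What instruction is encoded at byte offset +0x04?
load R4, R1

off 0x04: read a9 04 as big → 0xa904
  op=0xa904>>10=0x2a ⇒ load (RR)
  rd@[9:6]=0x4 ⇒ R4
  rs@[5:2]=0x1 ⇒ R1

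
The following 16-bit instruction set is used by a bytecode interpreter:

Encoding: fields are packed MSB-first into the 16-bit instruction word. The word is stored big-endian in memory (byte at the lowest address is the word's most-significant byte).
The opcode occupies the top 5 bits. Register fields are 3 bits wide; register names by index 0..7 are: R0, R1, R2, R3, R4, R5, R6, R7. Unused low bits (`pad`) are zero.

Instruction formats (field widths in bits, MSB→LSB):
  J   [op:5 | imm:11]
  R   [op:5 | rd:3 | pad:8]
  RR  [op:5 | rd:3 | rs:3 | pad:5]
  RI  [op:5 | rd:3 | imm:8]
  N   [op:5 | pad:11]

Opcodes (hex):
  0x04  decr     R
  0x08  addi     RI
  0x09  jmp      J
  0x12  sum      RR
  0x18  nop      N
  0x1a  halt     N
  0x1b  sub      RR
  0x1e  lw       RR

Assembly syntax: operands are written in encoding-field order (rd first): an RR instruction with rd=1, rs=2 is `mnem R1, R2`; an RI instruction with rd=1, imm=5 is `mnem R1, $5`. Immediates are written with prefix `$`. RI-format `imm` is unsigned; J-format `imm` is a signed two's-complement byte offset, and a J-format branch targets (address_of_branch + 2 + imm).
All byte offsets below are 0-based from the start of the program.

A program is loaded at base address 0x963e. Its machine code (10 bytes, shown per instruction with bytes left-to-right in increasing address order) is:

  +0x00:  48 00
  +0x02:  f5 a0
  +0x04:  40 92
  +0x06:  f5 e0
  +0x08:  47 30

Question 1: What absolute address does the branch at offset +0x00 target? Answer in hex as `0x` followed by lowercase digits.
0x9640

off 0x00: read 48 00 as big → 0x4800
  opcode bits[15:11]=0x9: jmp/J
  [10:0] imm=0 = $0
  target = base 0x963e + off 0x00 + 2 + imm 0 = 0x9640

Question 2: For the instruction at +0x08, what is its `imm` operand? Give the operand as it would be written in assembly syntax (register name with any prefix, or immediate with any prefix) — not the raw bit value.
$48

[08] 47 30 → 0x4730
  opcode bits[15:11]=0x8: addi/RI
  rd: (w>>8)&0x7=0x7 → R7
  imm: (w>>0)&0xff=0x30 → $48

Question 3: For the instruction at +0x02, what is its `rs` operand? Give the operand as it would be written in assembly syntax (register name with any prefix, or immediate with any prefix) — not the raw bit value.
R5

+0x02: f5 a0 ⇒ word 0xf5a0 (big)
  opcode bits[15:11]=0x1e: lw/RR
  [10:8] rd=5 = R5
  [7:5] rs=5 = R5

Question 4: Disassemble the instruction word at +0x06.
+0x06: f5 e0 ⇒ word 0xf5e0 (big)
  op=0xf5e0>>11=0x1e ⇒ lw (RR)
  [10:8] rd=5 = R5
  [7:5] rs=7 = R7

lw R5, R7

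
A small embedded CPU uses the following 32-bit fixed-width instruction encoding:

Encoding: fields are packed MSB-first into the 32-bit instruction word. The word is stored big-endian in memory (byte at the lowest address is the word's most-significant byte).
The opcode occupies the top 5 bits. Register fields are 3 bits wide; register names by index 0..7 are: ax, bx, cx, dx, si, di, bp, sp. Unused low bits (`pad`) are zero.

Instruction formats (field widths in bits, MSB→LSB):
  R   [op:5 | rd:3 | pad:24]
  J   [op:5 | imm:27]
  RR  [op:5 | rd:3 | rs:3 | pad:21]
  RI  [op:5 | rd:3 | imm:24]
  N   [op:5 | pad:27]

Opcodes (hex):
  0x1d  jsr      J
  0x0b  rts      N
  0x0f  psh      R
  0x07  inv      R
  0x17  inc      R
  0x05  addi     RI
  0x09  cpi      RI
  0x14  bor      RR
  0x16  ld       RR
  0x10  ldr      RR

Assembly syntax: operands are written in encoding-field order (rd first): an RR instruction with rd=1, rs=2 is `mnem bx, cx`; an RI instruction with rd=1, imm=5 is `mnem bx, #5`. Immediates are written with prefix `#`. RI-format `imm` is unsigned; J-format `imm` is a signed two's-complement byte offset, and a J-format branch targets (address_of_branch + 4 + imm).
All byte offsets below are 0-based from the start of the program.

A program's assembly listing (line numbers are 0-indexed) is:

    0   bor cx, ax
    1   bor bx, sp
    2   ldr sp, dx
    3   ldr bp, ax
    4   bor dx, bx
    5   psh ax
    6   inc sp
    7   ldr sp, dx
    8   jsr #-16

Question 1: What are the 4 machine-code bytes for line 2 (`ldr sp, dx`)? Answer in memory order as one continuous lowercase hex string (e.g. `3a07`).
L2: ldr op=0x10:5|rd=7:3|rs=3:3|pad=0:21 ⇒ 0x87600000 ⇒ big 87 60 00 00

87600000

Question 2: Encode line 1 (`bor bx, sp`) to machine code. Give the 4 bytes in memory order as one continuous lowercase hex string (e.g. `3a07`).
line 1 (bor): pack op=0x14:5|rd=1:3|rs=7:3|pad=0:21 = 0xa1e00000; big→ a1 e0 00 00

a1e00000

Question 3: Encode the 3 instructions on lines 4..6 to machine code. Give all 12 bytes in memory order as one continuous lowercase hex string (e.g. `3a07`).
4. bor fields op=0x14:5|rd=3:3|rs=1:3|pad=0:21 → word a3200000h → a3 20 00 00
5. psh fields op=0xf:5|rd=0:3|pad=0:24 → word 78000000h → 78 00 00 00
6. inc fields op=0x17:5|rd=7:3|pad=0:24 → word bf000000h → bf 00 00 00

a320000078000000bf000000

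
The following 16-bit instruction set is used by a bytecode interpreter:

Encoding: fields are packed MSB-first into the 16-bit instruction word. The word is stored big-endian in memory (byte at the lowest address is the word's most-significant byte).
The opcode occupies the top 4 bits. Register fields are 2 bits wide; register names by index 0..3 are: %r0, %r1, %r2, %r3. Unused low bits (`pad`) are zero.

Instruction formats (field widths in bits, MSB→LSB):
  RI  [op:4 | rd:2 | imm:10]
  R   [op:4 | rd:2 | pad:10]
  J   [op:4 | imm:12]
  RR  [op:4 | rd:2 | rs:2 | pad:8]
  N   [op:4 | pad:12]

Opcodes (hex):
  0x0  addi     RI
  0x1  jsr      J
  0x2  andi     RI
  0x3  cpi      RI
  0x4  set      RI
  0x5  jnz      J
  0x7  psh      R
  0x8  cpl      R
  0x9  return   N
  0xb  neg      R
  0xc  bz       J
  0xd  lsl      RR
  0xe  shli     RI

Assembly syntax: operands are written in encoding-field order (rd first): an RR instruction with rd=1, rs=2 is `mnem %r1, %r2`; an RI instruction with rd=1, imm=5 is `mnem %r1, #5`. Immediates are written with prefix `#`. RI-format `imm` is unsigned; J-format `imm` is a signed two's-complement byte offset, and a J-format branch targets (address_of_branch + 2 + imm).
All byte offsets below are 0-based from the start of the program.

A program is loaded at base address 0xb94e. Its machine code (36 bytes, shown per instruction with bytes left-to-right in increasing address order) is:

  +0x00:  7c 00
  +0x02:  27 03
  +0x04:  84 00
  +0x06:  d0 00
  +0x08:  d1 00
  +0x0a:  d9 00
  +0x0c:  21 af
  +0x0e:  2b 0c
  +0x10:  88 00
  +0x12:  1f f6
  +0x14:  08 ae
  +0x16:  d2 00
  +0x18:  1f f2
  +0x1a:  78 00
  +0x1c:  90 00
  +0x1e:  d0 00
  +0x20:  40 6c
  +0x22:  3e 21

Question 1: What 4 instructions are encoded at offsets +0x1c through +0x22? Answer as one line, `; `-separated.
return; lsl %r0, %r0; set %r0, #108; cpi %r3, #545

+0x1c: 90 00 ⇒ word 0x9000 (big)
  top 4b → 0x9 → return [N]
+0x1e: d0 00 ⇒ word 0xd000 (big)
  top 4b → 0xd → lsl [RR]
  rd@[11:10]=0x0 ⇒ %r0
  rs@[9:8]=0x0 ⇒ %r0
+0x20: 40 6c ⇒ word 0x406c (big)
  top 4b → 0x4 → set [RI]
  rd@[11:10]=0x0 ⇒ %r0
  imm@[9:0]=0x6c ⇒ #108
+0x22: 3e 21 ⇒ word 0x3e21 (big)
  top 4b → 0x3 → cpi [RI]
  rd@[11:10]=0x3 ⇒ %r3
  imm@[9:0]=0x221 ⇒ #545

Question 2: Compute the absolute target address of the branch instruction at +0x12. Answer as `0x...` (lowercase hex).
0xb958

+0x12: 1f f6 ⇒ word 0x1ff6 (big)
  opcode bits[15:12]=0x1: jsr/J
  imm: (w>>0)&0xfff=0xff6 (s12→-10) → #-10
  target = base 0xb94e + off 0x12 + 2 + imm -10 = 0xb958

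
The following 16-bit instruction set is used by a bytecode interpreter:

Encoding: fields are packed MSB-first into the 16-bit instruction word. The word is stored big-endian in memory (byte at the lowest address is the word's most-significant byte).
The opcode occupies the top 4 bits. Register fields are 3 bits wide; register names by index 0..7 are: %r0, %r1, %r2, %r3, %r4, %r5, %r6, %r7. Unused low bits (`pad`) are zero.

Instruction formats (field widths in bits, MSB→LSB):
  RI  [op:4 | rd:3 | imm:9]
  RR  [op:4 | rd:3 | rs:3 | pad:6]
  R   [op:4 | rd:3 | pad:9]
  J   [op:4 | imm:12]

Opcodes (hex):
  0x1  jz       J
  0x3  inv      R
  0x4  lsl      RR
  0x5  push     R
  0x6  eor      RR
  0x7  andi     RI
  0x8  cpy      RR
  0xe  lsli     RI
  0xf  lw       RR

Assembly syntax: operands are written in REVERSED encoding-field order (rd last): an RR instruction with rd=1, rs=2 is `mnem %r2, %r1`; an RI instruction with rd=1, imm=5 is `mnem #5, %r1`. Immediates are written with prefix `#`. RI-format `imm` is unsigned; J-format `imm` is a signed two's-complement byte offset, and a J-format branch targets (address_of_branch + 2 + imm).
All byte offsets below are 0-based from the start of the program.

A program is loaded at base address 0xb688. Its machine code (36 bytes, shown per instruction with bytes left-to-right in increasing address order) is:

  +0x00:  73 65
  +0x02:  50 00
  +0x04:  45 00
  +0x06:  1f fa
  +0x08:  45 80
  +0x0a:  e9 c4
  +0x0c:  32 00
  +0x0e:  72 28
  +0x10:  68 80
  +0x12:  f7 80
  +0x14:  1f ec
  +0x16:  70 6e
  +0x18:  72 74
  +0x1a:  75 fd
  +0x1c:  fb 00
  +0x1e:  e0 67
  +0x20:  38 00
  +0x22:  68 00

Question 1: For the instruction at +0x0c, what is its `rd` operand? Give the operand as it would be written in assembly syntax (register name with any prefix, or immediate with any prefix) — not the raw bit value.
[0c] 32 00 → 0x3200
  opcode bits[15:12]=0x3: inv/R
  rd: (w>>9)&0x7=0x1 → %r1

%r1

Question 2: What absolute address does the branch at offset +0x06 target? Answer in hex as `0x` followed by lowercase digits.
0xb68a

@+06  big-endian(1f fa) = 0x1ffa
  op=0x1ffa>>12=0x1 ⇒ jz (J)
  imm: (w>>0)&0xfff=0xffa (s12→-6) → #-6
  target = base 0xb688 + off 0x06 + 2 + imm -6 = 0xb68a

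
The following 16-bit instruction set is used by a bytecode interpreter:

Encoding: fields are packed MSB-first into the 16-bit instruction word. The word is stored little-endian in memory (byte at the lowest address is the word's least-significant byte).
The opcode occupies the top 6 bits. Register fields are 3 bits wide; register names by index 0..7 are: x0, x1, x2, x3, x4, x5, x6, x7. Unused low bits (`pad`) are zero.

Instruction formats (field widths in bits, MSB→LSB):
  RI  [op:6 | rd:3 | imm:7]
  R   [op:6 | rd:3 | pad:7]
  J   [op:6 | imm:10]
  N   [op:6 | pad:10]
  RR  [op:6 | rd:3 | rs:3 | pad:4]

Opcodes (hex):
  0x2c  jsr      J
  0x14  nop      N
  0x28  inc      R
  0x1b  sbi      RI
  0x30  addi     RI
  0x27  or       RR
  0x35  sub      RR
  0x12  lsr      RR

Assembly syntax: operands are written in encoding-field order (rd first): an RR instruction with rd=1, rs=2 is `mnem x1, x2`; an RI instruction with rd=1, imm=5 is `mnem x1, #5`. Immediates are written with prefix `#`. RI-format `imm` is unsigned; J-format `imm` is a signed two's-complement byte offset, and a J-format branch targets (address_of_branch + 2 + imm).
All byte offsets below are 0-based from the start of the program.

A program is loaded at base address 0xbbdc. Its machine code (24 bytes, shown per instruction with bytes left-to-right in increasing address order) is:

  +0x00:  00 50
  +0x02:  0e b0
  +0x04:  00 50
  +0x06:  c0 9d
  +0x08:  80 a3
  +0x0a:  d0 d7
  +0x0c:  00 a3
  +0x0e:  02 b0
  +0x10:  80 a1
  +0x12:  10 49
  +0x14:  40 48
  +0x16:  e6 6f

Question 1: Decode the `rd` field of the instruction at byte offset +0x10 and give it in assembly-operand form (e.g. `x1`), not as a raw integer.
x3

@+10  little-endian(80 a1) = 0xa180
  top 6b → 0x28 → inc [R]
  rd: (w>>7)&0x7=0x3 → x3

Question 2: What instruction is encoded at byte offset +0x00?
nop

[00] 00 50 → 0x5000
  top 6b → 0x14 → nop [N]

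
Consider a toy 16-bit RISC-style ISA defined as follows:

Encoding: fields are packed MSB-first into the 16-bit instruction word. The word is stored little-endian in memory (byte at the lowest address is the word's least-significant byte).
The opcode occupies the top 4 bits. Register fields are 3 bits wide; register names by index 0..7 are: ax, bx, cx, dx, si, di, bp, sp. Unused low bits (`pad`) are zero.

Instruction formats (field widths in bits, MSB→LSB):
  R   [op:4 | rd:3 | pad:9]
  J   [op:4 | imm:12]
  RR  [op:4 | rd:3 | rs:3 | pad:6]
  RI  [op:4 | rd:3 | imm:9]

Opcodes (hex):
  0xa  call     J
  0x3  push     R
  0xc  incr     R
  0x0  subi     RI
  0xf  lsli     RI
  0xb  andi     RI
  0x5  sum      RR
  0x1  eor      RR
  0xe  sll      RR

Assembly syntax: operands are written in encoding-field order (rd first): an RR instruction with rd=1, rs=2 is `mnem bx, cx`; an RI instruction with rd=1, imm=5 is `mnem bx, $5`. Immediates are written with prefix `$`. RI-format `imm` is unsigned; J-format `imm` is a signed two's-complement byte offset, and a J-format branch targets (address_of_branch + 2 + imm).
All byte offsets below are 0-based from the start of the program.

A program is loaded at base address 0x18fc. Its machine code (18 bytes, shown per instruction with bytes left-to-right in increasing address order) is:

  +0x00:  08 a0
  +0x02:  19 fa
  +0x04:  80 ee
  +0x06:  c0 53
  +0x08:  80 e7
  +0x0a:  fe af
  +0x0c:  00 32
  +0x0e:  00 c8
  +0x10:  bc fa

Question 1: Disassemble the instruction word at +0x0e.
incr si

+0x0e: 00 c8 ⇒ word 0xc800 (little)
  top 4b → 0xc → incr [R]
  [11:9] rd=4 = si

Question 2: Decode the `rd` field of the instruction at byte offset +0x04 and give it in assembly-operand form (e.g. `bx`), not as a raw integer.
sp

off 0x04: read 80 ee as little → 0xee80
  op=0xee80>>12=0xe ⇒ sll (RR)
  [11:9] rd=7 = sp
  [8:6] rs=2 = cx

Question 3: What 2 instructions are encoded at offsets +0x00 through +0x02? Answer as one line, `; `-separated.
call $8; lsli di, $25

+0x00: 08 a0 ⇒ word 0xa008 (little)
  top 4b → 0xa → call [J]
  [11:0] imm=8 = $8
+0x02: 19 fa ⇒ word 0xfa19 (little)
  top 4b → 0xf → lsli [RI]
  [11:9] rd=5 = di
  [8:0] imm=25 = $25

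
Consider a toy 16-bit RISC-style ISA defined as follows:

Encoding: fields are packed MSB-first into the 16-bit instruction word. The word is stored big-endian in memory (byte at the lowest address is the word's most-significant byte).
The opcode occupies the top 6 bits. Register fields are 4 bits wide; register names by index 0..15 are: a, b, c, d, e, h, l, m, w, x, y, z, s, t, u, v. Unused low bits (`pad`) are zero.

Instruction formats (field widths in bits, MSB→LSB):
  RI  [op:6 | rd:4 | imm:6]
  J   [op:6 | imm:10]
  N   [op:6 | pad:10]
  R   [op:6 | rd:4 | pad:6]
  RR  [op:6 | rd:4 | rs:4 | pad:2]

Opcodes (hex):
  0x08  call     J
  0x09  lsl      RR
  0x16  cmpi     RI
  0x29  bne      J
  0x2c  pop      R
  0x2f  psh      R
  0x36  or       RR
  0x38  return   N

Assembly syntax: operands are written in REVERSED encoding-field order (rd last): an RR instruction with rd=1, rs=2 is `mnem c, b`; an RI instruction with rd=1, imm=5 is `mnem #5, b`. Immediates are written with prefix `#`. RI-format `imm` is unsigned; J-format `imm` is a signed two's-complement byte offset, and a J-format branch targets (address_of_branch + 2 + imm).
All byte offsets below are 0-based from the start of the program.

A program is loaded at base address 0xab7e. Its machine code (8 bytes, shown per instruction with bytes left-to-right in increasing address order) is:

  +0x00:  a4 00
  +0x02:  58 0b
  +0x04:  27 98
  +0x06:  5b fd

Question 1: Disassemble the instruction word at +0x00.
bne #0

+0x00: a4 00 ⇒ word 0xa400 (big)
  opcode bits[15:10]=0x29: bne/J
  imm@[9:0]=0x0 ⇒ #0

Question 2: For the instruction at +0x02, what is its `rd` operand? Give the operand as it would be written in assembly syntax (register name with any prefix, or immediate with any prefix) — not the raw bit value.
a

off 0x02: read 58 0b as big → 0x580b
  op=0x580b>>10=0x16 ⇒ cmpi (RI)
  rd: (w>>6)&0xf=0x0 → a
  imm: (w>>0)&0x3f=0xb → #11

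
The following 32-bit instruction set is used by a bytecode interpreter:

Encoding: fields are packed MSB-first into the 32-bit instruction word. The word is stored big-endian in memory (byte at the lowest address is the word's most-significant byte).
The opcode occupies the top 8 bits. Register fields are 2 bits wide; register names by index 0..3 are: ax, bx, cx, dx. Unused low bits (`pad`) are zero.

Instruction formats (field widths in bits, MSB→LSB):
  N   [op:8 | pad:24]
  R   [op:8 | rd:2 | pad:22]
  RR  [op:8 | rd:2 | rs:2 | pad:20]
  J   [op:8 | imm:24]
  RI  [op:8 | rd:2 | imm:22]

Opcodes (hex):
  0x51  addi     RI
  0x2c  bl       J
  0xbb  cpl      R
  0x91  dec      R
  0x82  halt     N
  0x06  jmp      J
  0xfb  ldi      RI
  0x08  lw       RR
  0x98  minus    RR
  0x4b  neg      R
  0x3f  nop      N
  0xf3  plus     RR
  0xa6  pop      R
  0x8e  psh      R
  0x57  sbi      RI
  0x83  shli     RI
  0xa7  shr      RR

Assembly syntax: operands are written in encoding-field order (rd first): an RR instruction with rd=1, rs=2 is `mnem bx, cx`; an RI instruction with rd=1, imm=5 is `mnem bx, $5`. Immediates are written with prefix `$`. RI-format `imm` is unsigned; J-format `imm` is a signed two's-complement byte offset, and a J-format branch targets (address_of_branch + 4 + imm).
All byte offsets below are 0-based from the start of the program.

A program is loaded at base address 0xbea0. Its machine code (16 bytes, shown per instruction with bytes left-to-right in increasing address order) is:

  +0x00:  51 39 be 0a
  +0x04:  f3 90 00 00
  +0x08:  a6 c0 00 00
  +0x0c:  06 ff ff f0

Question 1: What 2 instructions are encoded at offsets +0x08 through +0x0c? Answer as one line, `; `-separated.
[08] a6 c0 00 00 → 0xa6c00000
  opcode bits[31:24]=0xa6: pop/R
  [23:22] rd=3 = dx
[0c] 06 ff ff f0 → 0x06fffff0
  opcode bits[31:24]=0x6: jmp/J
  [23:0] imm=16777200 (s24→-16) = $-16

pop dx; jmp $-16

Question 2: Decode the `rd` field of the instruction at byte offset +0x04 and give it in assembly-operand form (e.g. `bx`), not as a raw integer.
cx

+0x04: f3 90 00 00 ⇒ word 0xf3900000 (big)
  opcode bits[31:24]=0xf3: plus/RR
  rd: (w>>22)&0x3=0x2 → cx
  rs: (w>>20)&0x3=0x1 → bx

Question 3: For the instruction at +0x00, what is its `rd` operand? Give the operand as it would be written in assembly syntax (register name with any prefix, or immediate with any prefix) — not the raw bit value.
@+00  big-endian(51 39 be 0a) = 0x5139be0a
  op=0x5139be0a>>24=0x51 ⇒ addi (RI)
  rd: (w>>22)&0x3=0x0 → ax
  imm: (w>>0)&0x3fffff=0x39be0a → $3784202

ax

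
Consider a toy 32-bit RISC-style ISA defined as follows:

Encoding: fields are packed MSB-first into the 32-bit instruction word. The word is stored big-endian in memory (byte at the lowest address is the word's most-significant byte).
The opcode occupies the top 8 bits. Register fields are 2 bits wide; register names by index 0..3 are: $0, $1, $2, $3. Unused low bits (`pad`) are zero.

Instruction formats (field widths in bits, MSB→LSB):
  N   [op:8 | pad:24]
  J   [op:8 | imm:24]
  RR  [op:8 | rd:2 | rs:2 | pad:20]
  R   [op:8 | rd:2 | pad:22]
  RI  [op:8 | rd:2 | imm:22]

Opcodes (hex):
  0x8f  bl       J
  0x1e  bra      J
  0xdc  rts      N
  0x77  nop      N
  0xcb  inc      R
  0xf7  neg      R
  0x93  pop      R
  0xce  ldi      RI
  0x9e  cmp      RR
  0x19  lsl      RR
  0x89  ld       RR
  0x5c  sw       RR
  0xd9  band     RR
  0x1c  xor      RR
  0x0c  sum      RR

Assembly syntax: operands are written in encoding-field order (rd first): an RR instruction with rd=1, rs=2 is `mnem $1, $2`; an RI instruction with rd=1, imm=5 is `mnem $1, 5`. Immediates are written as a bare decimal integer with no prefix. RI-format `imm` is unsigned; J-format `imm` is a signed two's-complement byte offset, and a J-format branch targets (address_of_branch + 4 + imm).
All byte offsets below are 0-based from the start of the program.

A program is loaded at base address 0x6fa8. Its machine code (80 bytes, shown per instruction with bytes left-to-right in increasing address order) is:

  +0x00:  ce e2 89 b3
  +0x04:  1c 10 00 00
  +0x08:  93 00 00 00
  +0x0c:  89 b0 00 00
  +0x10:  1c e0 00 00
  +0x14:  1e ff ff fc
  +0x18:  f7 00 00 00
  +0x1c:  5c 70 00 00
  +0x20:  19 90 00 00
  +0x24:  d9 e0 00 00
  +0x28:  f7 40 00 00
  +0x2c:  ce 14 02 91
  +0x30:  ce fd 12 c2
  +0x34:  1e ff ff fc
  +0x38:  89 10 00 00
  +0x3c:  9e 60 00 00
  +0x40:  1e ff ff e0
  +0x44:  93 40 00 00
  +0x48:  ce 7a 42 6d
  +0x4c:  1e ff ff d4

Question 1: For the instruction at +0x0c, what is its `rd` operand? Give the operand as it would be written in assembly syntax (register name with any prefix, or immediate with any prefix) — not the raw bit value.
[0c] 89 b0 00 00 → 0x89b00000
  top 8b → 0x89 → ld [RR]
  rd: (w>>22)&0x3=0x2 → $2
  rs: (w>>20)&0x3=0x3 → $3

$2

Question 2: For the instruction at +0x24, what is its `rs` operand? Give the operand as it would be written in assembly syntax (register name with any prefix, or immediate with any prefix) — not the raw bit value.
off 0x24: read d9 e0 00 00 as big → 0xd9e00000
  op=0xd9e00000>>24=0xd9 ⇒ band (RR)
  rd@[23:22]=0x3 ⇒ $3
  rs@[21:20]=0x2 ⇒ $2

$2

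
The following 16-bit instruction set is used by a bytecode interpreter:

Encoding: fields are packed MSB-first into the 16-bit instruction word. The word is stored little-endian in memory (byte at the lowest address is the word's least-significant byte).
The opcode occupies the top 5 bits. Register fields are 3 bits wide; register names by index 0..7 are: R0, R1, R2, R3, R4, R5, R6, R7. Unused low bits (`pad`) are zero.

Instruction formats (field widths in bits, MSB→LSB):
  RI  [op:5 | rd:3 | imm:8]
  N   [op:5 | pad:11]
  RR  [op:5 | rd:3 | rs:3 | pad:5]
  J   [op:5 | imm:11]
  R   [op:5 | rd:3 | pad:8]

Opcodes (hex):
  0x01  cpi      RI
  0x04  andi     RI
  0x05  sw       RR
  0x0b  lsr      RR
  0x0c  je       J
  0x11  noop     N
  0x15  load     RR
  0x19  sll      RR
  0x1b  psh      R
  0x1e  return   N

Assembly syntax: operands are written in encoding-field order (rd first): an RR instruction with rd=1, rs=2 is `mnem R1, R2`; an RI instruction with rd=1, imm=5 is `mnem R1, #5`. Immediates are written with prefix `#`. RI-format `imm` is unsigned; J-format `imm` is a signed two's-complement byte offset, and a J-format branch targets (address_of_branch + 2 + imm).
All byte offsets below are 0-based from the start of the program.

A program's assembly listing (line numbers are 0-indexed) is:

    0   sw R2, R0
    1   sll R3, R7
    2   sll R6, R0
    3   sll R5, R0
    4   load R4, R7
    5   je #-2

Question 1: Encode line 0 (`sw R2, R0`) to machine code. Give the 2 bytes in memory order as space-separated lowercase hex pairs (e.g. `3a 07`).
00 2a

line 0 (sw): pack op=0x5:5|rd=2:3|rs=0:3|pad=0:5 = 0x2a00; little→ 00 2a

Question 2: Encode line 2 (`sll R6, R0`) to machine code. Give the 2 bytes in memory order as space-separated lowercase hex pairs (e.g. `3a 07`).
00 ce

line 2 (sll): pack op=0x19:5|rd=6:3|rs=0:3|pad=0:5 = 0xce00; little→ 00 ce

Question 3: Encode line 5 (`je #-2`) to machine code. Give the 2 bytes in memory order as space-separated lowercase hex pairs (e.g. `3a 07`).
fe 67

L5: je op=0xc:5|imm=-2:11 ⇒ 0x67fe ⇒ little fe 67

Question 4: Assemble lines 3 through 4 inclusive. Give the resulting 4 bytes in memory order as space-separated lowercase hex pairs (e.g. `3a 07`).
00 cd e0 ac

line 3 (sll): pack op=0x19:5|rd=5:3|rs=0:3|pad=0:5 = 0xcd00; little→ 00 cd
line 4 (load): pack op=0x15:5|rd=4:3|rs=7:3|pad=0:5 = 0xace0; little→ e0 ac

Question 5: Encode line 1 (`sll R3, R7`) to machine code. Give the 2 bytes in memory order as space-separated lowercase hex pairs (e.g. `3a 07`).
line 1 (sll): pack op=0x19:5|rd=3:3|rs=7:3|pad=0:5 = 0xcbe0; little→ e0 cb

e0 cb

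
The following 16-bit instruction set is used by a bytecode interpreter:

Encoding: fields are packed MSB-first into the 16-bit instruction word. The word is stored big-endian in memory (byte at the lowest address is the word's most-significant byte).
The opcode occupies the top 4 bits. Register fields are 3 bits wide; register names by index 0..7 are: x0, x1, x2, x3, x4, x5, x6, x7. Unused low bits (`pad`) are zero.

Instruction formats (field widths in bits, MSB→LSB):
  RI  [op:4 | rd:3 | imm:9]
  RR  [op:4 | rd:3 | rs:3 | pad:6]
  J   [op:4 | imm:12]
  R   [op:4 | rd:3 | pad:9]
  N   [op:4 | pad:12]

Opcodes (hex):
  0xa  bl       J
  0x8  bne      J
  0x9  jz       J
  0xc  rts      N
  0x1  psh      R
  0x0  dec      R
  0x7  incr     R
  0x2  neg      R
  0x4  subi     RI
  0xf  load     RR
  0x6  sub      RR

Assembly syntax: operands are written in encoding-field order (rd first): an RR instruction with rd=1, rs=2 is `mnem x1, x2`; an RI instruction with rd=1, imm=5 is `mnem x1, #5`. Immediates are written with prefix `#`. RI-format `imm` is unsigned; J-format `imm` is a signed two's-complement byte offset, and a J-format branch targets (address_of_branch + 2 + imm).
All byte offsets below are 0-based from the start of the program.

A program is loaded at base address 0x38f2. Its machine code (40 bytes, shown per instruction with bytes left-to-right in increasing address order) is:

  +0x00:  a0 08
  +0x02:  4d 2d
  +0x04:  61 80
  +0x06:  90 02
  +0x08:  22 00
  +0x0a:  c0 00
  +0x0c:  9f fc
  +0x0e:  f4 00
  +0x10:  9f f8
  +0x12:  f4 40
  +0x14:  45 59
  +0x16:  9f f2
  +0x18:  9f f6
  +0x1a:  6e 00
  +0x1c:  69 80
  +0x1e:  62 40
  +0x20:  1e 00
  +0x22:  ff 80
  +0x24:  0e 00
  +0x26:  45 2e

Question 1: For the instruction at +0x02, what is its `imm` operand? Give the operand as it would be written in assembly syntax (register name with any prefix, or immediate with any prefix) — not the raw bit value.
[02] 4d 2d → 0x4d2d
  top 4b → 0x4 → subi [RI]
  rd: (w>>9)&0x7=0x6 → x6
  imm: (w>>0)&0x1ff=0x12d → #301

#301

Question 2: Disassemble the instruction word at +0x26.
+0x26: 45 2e ⇒ word 0x452e (big)
  opcode bits[15:12]=0x4: subi/RI
  rd@[11:9]=0x2 ⇒ x2
  imm@[8:0]=0x12e ⇒ #302

subi x2, #302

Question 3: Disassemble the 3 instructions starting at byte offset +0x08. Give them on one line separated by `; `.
[08] 22 00 → 0x2200
  op=0x2200>>12=0x2 ⇒ neg (R)
  rd@[11:9]=0x1 ⇒ x1
[0a] c0 00 → 0xc000
  op=0xc000>>12=0xc ⇒ rts (N)
[0c] 9f fc → 0x9ffc
  op=0x9ffc>>12=0x9 ⇒ jz (J)
  imm@[11:0]=0xffc (s12→-4) ⇒ #-4

neg x1; rts; jz #-4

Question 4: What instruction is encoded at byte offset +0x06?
off 0x06: read 90 02 as big → 0x9002
  op=0x9002>>12=0x9 ⇒ jz (J)
  imm: (w>>0)&0xfff=0x2 → #2

jz #2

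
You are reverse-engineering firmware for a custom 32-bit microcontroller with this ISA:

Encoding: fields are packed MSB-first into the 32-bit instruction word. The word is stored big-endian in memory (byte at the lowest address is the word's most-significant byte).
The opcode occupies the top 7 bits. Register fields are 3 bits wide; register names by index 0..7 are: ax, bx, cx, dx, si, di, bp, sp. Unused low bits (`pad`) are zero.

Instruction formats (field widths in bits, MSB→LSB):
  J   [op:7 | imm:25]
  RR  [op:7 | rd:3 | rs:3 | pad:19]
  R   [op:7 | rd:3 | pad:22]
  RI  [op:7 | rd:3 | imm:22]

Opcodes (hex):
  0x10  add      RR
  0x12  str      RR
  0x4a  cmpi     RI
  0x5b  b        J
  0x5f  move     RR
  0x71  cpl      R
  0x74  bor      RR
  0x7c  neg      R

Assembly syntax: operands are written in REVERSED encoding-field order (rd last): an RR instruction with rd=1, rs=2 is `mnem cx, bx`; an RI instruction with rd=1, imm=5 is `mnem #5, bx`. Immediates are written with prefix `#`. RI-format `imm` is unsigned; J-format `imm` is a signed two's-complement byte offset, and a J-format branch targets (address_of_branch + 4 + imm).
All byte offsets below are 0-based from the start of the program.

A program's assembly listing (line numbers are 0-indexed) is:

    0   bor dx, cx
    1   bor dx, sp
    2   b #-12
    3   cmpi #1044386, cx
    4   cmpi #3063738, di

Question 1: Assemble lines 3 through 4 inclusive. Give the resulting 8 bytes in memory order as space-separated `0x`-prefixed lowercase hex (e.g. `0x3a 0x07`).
0x94 0x8f 0xef 0xa2 0x95 0x6e 0xbf 0xba

L3: cmpi op=0x4a:7|rd=2:3|imm=1044386:22 ⇒ 0x948fefa2 ⇒ big 94 8f ef a2
L4: cmpi op=0x4a:7|rd=5:3|imm=3063738:22 ⇒ 0x956ebfba ⇒ big 95 6e bf ba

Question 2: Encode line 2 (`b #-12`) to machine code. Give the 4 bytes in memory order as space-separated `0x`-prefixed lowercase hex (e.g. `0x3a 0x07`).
0xb7 0xff 0xff 0xf4

2. b fields op=0x5b:7|imm=-12:25 → word b7fffff4h → b7 ff ff f4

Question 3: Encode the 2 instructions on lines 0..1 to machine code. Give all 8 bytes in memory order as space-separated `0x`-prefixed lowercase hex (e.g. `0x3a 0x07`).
L0: bor op=0x74:7|rd=2:3|rs=3:3|pad=0:19 ⇒ 0xe8980000 ⇒ big e8 98 00 00
L1: bor op=0x74:7|rd=7:3|rs=3:3|pad=0:19 ⇒ 0xe9d80000 ⇒ big e9 d8 00 00

0xe8 0x98 0x00 0x00 0xe9 0xd8 0x00 0x00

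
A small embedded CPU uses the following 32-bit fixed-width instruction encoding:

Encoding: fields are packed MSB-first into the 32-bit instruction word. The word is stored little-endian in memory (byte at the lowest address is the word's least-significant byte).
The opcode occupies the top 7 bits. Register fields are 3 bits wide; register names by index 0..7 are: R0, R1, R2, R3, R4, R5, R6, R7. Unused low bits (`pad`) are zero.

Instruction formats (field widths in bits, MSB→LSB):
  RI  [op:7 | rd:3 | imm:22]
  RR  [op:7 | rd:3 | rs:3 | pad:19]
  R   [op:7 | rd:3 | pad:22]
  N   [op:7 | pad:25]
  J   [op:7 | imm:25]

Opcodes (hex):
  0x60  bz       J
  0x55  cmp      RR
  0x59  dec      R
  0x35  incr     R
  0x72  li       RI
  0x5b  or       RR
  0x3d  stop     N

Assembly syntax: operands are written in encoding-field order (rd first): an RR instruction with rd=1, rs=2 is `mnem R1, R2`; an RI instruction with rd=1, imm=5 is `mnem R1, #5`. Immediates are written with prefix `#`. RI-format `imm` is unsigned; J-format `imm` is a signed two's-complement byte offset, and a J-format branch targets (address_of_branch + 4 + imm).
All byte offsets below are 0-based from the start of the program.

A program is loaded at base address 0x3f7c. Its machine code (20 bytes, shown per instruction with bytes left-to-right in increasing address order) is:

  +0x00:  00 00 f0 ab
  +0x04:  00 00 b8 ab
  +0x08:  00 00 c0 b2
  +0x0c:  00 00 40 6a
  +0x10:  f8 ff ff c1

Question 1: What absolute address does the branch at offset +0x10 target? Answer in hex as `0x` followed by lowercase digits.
[10] f8 ff ff c1 → 0xc1fffff8
  top 7b → 0x60 → bz [J]
  imm@[24:0]=0x1fffff8 (s25→-8) ⇒ #-8
  target = base 0x3f7c + off 0x10 + 4 + imm -8 = 0x3f88

0x3f88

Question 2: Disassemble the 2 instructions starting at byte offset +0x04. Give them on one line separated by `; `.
cmp R6, R7; dec R3

@+04  little-endian(00 00 b8 ab) = 0xabb80000
  top 7b → 0x55 → cmp [RR]
  rd: (w>>22)&0x7=0x6 → R6
  rs: (w>>19)&0x7=0x7 → R7
@+08  little-endian(00 00 c0 b2) = 0xb2c00000
  top 7b → 0x59 → dec [R]
  rd: (w>>22)&0x7=0x3 → R3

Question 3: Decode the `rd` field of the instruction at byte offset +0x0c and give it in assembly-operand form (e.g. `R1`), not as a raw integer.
R1

@+0c  little-endian(00 00 40 6a) = 0x6a400000
  top 7b → 0x35 → incr [R]
  rd@[24:22]=0x1 ⇒ R1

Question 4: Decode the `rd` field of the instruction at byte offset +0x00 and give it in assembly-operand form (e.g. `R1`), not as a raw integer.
R7

+0x00: 00 00 f0 ab ⇒ word 0xabf00000 (little)
  opcode bits[31:25]=0x55: cmp/RR
  rd@[24:22]=0x7 ⇒ R7
  rs@[21:19]=0x6 ⇒ R6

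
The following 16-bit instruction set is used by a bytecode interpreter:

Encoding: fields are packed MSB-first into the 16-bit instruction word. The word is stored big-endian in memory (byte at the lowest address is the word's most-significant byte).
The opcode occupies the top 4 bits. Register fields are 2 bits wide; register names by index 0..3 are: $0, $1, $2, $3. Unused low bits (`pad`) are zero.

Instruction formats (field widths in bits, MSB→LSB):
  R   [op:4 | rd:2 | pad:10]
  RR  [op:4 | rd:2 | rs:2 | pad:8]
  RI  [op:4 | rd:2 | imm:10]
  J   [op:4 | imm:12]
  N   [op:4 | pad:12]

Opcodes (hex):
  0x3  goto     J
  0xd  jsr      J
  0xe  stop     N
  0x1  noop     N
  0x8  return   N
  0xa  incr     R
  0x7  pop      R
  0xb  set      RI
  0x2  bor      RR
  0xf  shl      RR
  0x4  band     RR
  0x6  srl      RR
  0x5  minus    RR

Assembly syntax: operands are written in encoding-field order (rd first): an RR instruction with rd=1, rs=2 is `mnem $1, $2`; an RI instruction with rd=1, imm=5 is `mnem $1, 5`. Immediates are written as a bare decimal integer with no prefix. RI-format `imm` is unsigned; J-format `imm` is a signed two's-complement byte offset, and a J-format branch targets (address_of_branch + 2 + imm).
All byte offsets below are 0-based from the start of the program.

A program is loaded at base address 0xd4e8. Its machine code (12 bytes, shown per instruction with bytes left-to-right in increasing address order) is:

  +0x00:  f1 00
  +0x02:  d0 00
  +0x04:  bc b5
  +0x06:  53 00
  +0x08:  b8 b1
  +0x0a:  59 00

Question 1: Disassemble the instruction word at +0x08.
[08] b8 b1 → 0xb8b1
  op=0xb8b1>>12=0xb ⇒ set (RI)
  rd: (w>>10)&0x3=0x2 → $2
  imm: (w>>0)&0x3ff=0xb1 → 177

set $2, 177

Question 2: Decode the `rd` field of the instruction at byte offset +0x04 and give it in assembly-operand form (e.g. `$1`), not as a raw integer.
[04] bc b5 → 0xbcb5
  opcode bits[15:12]=0xb: set/RI
  rd@[11:10]=0x3 ⇒ $3
  imm@[9:0]=0xb5 ⇒ 181

$3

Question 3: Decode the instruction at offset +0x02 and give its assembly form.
[02] d0 00 → 0xd000
  top 4b → 0xd → jsr [J]
  imm: (w>>0)&0xfff=0x0 → 0

jsr 0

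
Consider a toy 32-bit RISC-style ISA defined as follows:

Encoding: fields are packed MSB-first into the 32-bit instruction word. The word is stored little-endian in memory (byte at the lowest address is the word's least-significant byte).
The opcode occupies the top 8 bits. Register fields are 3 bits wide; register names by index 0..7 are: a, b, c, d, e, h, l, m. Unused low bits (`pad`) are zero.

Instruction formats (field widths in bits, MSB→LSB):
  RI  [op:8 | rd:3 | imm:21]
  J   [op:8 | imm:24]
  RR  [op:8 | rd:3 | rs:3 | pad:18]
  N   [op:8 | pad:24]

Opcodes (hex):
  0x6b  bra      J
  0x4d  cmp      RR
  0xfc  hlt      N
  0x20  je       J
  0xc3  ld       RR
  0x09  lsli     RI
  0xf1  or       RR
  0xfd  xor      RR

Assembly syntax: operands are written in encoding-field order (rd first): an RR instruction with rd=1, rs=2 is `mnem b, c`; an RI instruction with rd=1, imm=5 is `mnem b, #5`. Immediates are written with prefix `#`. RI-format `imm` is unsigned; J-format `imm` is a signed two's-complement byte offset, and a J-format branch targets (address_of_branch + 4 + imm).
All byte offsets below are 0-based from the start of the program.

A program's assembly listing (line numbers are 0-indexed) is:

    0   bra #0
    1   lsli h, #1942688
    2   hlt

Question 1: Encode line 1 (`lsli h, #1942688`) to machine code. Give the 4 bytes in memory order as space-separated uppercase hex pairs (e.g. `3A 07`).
A0 A4 BD 09

1. lsli fields op=0x9:8|rd=5:3|imm=1942688:21 → word 09bda4a0h → a0 a4 bd 09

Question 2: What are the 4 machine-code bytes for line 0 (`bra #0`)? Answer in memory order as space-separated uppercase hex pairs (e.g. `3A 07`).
0. bra fields op=0x6b:8|imm=0:24 → word 6b000000h → 00 00 00 6b

00 00 00 6B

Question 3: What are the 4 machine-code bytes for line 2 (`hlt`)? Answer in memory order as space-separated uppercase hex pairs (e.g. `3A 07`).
line 2 (hlt): pack op=0xfc:8|pad=0:24 = 0xfc000000; little→ 00 00 00 fc

00 00 00 FC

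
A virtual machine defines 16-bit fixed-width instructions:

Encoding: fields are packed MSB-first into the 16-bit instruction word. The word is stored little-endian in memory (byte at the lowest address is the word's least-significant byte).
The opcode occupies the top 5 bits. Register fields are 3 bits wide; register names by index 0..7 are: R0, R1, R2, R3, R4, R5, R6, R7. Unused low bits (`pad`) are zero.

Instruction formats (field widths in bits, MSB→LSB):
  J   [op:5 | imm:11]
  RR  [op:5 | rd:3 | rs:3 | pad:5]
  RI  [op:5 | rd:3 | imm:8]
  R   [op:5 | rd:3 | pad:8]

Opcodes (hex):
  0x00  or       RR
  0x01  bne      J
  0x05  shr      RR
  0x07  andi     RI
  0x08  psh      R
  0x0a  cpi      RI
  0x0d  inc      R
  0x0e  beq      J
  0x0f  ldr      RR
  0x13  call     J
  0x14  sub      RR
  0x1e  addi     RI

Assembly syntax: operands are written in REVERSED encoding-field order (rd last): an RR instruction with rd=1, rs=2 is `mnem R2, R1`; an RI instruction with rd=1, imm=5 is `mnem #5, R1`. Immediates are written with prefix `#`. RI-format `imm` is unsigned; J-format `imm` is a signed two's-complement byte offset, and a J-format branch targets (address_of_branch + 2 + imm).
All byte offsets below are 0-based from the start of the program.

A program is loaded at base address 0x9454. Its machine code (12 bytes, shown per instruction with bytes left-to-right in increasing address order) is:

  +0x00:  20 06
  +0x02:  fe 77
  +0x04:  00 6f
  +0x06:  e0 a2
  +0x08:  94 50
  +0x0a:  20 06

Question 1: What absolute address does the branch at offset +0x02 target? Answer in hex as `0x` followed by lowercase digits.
[02] fe 77 → 0x77fe
  op=0x77fe>>11=0xe ⇒ beq (J)
  imm: (w>>0)&0x7ff=0x7fe (s11→-2) → #-2
  target = base 0x9454 + off 0x02 + 2 + imm -2 = 0x9456

0x9456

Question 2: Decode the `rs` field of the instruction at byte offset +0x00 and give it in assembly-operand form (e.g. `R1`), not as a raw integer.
R1

@+00  little-endian(20 06) = 0x0620
  op=0x0620>>11=0x0 ⇒ or (RR)
  [10:8] rd=6 = R6
  [7:5] rs=1 = R1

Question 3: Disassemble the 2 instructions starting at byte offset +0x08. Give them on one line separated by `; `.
cpi #148, R0; or R1, R6

@+08  little-endian(94 50) = 0x5094
  op=0x5094>>11=0xa ⇒ cpi (RI)
  rd: (w>>8)&0x7=0x0 → R0
  imm: (w>>0)&0xff=0x94 → #148
@+0a  little-endian(20 06) = 0x0620
  op=0x0620>>11=0x0 ⇒ or (RR)
  rd: (w>>8)&0x7=0x6 → R6
  rs: (w>>5)&0x7=0x1 → R1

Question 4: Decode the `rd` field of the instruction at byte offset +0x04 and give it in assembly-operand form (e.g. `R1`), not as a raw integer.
@+04  little-endian(00 6f) = 0x6f00
  top 5b → 0xd → inc [R]
  rd: (w>>8)&0x7=0x7 → R7

R7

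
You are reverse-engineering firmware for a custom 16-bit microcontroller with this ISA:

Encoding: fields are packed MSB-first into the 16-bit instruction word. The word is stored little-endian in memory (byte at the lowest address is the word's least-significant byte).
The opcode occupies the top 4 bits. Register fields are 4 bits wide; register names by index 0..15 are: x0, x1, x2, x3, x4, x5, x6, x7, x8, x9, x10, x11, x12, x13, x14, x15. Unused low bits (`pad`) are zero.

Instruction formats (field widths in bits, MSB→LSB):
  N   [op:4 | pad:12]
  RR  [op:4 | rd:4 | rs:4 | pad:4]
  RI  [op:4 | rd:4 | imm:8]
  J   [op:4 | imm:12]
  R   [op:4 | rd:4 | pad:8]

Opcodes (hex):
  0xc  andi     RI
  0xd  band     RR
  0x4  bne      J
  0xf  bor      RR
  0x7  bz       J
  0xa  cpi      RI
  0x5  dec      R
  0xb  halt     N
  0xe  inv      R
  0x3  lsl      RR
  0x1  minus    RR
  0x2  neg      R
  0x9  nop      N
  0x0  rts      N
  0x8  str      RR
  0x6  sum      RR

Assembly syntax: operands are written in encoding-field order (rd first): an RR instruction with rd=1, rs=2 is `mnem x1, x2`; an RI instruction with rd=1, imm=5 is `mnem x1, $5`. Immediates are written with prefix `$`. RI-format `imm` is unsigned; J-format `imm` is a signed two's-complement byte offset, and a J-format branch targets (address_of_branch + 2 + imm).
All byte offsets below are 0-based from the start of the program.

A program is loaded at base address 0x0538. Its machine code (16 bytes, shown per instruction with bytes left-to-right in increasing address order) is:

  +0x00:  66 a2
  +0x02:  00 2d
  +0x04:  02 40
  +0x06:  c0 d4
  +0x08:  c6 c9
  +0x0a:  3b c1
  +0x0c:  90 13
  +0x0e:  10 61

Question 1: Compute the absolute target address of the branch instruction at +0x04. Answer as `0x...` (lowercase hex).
0x0540

@+04  little-endian(02 40) = 0x4002
  top 4b → 0x4 → bne [J]
  imm: (w>>0)&0xfff=0x2 → $2
  target = base 0x0538 + off 0x04 + 2 + imm 2 = 0x0540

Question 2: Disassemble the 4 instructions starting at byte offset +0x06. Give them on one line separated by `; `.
band x4, x12; andi x9, $198; andi x1, $59; minus x3, x9

off 0x06: read c0 d4 as little → 0xd4c0
  op=0xd4c0>>12=0xd ⇒ band (RR)
  rd@[11:8]=0x4 ⇒ x4
  rs@[7:4]=0xc ⇒ x12
off 0x08: read c6 c9 as little → 0xc9c6
  op=0xc9c6>>12=0xc ⇒ andi (RI)
  rd@[11:8]=0x9 ⇒ x9
  imm@[7:0]=0xc6 ⇒ $198
off 0x0a: read 3b c1 as little → 0xc13b
  op=0xc13b>>12=0xc ⇒ andi (RI)
  rd@[11:8]=0x1 ⇒ x1
  imm@[7:0]=0x3b ⇒ $59
off 0x0c: read 90 13 as little → 0x1390
  op=0x1390>>12=0x1 ⇒ minus (RR)
  rd@[11:8]=0x3 ⇒ x3
  rs@[7:4]=0x9 ⇒ x9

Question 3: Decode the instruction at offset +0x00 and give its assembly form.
cpi x2, $102

@+00  little-endian(66 a2) = 0xa266
  top 4b → 0xa → cpi [RI]
  rd: (w>>8)&0xf=0x2 → x2
  imm: (w>>0)&0xff=0x66 → $102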